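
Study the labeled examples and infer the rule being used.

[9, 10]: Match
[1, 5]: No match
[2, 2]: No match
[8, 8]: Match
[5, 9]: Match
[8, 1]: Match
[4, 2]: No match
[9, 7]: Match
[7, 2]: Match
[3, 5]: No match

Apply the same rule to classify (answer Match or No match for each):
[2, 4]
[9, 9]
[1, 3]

No match, Match, No match

The rule appears to be: sum ≥ 9.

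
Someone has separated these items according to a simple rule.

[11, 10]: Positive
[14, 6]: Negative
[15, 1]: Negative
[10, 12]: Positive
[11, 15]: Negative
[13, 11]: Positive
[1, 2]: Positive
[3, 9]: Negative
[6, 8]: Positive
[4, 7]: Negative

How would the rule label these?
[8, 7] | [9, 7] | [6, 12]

Positive, Positive, Negative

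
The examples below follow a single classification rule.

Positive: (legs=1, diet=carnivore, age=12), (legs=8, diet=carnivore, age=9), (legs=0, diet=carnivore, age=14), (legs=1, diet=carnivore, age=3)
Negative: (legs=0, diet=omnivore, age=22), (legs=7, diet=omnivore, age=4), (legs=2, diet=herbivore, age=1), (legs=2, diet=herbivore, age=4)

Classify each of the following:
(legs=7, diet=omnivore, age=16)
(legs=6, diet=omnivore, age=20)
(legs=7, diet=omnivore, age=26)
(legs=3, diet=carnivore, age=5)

The common property of the 'Positive' items is: diet is carnivore. No 'Negative' item has it.

Negative, Negative, Negative, Positive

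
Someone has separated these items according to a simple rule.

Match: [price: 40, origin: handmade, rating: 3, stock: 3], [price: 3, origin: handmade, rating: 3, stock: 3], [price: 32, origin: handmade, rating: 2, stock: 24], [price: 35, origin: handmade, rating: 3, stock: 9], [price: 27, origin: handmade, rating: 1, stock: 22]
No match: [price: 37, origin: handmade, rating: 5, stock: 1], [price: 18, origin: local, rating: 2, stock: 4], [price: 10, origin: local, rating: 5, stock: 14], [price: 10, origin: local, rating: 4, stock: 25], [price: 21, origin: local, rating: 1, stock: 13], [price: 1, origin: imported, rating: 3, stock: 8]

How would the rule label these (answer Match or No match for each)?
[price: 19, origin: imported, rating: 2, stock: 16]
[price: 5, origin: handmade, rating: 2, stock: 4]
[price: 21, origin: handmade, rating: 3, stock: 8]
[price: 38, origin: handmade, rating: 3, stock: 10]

The pattern is that an item is 'Match' exactly when: origin is handmade AND stock ≥ 3.
[price: 19, origin: imported, rating: 2, stock: 16]: No match (origin is imported, stock = 16). [price: 5, origin: handmade, rating: 2, stock: 4]: Match (origin is handmade, stock = 4). [price: 21, origin: handmade, rating: 3, stock: 8]: Match (origin is handmade, stock = 8). [price: 38, origin: handmade, rating: 3, stock: 10]: Match (origin is handmade, stock = 10).

No match, Match, Match, Match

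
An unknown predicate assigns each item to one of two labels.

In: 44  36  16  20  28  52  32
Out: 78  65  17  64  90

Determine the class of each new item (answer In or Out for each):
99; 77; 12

Out, Out, In

The classifier is using: even AND at most 52.
Out: 99, since 99 is odd, 99 > 52.
Out: 77, since 77 is odd, 77 > 52.
In: 12, since 12 is even, 12 ≤ 52.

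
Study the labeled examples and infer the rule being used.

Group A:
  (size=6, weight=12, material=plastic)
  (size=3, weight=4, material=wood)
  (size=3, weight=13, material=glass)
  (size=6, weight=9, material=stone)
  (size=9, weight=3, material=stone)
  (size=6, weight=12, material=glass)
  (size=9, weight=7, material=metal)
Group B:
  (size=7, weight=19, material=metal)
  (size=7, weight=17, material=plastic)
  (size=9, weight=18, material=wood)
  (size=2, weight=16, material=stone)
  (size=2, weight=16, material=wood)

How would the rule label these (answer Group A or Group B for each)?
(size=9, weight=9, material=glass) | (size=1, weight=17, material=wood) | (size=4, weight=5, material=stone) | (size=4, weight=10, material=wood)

The pattern is that an item is 'Group A' exactly when: weight ≤ 13.

Group A, Group B, Group A, Group A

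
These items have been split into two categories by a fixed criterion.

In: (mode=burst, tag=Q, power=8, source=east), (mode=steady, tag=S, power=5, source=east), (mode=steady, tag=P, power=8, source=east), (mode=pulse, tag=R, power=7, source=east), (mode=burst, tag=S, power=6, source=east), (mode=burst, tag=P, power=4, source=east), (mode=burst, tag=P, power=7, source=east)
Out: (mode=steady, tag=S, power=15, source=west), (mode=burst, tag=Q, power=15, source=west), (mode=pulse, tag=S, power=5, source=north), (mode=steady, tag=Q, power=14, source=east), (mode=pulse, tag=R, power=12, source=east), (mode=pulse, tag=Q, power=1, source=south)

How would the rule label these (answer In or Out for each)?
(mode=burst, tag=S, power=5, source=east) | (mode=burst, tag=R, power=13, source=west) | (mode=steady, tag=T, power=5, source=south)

The distinguishing property — source is east AND power ≤ 8 — holds for all the 'In' cases and none of the 'Out' cases.
In: (mode=burst, tag=S, power=5, source=east), since source is east, power = 5.
Out: (mode=burst, tag=R, power=13, source=west), since source is west, power = 13.
Out: (mode=steady, tag=T, power=5, source=south), since source is south, power = 5.

In, Out, Out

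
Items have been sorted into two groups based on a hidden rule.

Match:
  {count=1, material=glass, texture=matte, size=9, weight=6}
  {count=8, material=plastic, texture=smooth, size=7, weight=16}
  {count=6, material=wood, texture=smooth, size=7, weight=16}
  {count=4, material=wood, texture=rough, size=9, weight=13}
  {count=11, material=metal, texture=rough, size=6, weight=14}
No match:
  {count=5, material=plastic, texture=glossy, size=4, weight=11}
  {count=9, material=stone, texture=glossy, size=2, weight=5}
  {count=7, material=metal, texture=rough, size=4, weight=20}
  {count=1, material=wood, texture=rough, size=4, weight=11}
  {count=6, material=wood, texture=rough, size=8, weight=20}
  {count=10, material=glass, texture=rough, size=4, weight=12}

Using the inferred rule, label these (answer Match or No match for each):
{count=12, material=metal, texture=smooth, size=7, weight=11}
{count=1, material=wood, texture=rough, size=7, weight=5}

Match, Match

A rule that fits every label: size ≥ 6 AND weight ≤ 16 — true of each 'Match' example, false of each 'No match' one.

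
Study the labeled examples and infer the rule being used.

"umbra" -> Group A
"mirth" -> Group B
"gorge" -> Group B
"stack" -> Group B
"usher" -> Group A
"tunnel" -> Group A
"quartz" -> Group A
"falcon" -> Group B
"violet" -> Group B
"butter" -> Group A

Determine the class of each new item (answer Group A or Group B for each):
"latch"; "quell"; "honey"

Group B, Group A, Group B

Looking at the examples, the only property every 'Group A' case has and every 'Group B' case lacks is: contains 'u'.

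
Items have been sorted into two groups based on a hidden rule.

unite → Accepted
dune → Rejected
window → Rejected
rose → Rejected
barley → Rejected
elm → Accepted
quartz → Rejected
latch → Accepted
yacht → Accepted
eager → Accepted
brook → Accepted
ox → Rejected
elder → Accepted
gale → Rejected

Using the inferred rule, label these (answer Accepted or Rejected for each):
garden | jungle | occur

One predicate separates the groups cleanly: odd length.
Rejected: garden, since length 6.
Rejected: jungle, since length 6.
Accepted: occur, since length 5.

Rejected, Rejected, Accepted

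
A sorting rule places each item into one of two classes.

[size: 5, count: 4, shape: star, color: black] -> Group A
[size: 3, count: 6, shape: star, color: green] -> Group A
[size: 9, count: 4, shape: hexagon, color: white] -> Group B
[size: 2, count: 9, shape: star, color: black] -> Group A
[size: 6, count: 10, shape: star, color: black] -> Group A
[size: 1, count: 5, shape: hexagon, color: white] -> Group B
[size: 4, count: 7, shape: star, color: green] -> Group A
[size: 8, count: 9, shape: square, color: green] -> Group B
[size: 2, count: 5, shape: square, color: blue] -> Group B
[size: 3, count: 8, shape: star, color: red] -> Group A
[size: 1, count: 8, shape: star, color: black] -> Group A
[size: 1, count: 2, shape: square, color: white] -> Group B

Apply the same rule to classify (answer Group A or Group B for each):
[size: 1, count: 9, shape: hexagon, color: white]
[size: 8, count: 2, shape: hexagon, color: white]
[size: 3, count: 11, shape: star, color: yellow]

Group B, Group B, Group A

Rule: shape is star. This holds for each 'Group A' example and fails for each 'Group B' one.
Group B: [size: 1, count: 9, shape: hexagon, color: white], since shape is hexagon.
Group B: [size: 8, count: 2, shape: hexagon, color: white], since shape is hexagon.
Group A: [size: 3, count: 11, shape: star, color: yellow], since shape is star.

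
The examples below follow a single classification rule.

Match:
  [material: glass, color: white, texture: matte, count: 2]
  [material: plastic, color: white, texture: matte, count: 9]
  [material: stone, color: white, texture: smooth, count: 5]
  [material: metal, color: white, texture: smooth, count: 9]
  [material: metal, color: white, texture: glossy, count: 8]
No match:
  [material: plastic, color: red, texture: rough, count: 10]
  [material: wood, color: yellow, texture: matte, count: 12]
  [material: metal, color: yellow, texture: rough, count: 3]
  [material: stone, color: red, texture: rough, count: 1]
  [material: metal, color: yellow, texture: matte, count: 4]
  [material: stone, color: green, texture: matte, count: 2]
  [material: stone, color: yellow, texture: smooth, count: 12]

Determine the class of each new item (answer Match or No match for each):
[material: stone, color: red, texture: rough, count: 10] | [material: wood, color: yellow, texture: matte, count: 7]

No match, No match

One predicate separates the groups cleanly: color is white.
[material: stone, color: red, texture: rough, count: 10]: color is red — lacks this property, so No match.
[material: wood, color: yellow, texture: matte, count: 7]: color is yellow — lacks this property, so No match.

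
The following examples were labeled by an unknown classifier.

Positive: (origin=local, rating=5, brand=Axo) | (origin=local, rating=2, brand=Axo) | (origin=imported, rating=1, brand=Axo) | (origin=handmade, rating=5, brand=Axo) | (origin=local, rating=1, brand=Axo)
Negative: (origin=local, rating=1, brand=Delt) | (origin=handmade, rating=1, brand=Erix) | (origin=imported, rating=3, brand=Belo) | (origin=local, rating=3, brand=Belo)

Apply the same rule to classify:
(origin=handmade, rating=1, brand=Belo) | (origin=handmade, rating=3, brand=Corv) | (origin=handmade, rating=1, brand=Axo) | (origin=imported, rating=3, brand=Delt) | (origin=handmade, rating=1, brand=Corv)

The simplest hypothesis consistent with all the labels is: brand is Axo.
(origin=handmade, rating=1, brand=Belo): Negative (brand is Belo). (origin=handmade, rating=3, brand=Corv): Negative (brand is Corv). (origin=handmade, rating=1, brand=Axo): Positive (brand is Axo). (origin=imported, rating=3, brand=Delt): Negative (brand is Delt). (origin=handmade, rating=1, brand=Corv): Negative (brand is Corv).

Negative, Negative, Positive, Negative, Negative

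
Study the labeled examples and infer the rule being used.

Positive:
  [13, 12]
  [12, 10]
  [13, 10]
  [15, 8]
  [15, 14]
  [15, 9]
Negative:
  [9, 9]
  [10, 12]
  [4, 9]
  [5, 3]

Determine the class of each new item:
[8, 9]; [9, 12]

The rule appears to be: first ≥ 12.
[8, 9]: Negative (first 8).
[9, 12]: Negative (first 9).

Negative, Negative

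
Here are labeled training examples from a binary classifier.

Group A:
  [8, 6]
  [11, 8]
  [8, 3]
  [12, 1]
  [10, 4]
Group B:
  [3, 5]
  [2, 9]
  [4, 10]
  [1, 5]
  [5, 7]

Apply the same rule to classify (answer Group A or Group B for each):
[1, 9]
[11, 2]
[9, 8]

The simplest hypothesis consistent with all the labels is: first > second.
[1, 9]: 1 < 9 — does not pass, so Group B.
[11, 2]: 11 > 2 — checks out, so Group A.
[9, 8]: 9 > 8 — checks out, so Group A.

Group B, Group A, Group A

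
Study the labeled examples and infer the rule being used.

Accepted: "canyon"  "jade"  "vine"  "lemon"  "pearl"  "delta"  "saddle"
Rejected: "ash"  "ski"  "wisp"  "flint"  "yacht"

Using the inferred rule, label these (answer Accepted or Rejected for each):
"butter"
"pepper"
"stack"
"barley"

The rule appears to be: has ≥ 2 vowels.
"butter": 2 vowels, has this property → Accepted. "pepper": 2 vowels, has this property → Accepted. "stack": 1 vowel, fails the rule → Rejected. "barley": 2 vowels, has this property → Accepted.

Accepted, Accepted, Rejected, Accepted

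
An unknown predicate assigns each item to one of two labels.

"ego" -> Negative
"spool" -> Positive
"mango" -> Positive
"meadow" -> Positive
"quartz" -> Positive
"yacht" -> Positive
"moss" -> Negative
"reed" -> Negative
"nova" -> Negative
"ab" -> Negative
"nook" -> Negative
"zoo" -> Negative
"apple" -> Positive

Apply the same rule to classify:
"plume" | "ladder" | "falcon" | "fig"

The pattern is that an item is 'Positive' exactly when: length ≥ 5.
"plume": Positive (length 5).
"ladder": Positive (length 6).
"falcon": Positive (length 6).
"fig": Negative (length 3).

Positive, Positive, Positive, Negative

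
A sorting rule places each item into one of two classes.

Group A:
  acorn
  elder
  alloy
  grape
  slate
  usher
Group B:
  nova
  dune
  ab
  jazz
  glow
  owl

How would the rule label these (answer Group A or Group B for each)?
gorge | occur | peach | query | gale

Group A, Group A, Group A, Group A, Group B

The classifier is using: length 5.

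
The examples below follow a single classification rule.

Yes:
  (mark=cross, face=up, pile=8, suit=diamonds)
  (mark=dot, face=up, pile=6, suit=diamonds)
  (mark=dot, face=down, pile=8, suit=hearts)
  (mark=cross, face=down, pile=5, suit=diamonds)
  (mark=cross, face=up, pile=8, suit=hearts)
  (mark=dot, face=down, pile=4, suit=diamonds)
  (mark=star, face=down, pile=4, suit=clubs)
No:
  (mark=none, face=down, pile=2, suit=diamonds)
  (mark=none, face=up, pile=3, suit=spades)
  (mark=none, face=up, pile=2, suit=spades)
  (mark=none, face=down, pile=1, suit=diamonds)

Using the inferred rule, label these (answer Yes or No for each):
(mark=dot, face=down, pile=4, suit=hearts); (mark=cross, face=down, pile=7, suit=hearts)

Yes, Yes

The distinguishing property — pile ≥ 4 — holds for all the 'Yes' cases and none of the 'No' cases.
(mark=dot, face=down, pile=4, suit=hearts): Yes (pile = 4). (mark=cross, face=down, pile=7, suit=hearts): Yes (pile = 7).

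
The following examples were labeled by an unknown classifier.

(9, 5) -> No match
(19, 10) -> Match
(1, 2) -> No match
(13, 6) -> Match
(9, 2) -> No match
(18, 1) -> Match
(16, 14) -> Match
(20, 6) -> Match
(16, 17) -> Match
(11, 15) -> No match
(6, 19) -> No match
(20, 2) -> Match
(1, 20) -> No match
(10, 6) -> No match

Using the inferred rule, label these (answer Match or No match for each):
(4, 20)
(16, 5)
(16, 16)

No match, Match, Match

The common property of the 'Match' items is: first ≥ 13. No 'No match' item has it.
No match: (4, 20), since first 4. Match: (16, 5), since first 16. Match: (16, 16), since first 16.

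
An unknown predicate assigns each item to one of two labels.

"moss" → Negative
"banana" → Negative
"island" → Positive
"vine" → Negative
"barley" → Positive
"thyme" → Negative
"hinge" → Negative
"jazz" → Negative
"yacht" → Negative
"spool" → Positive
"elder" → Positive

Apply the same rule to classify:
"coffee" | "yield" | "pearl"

Negative, Positive, Positive

The classifier is using: contains 'l'.
"coffee" — no 'l', hence Negative.
"yield" — has 'l', hence Positive.
"pearl" — has 'l', hence Positive.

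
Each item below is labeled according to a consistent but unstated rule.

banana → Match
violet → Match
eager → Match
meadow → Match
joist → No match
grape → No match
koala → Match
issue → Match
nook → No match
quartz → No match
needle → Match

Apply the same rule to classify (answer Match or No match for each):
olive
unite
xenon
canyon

Match, Match, No match, No match

Every 'Match' example satisfies: has ≥ 3 vowels. None of the 'No match' examples do.
olive — 3 vowels, hence Match.
unite — 3 vowels, hence Match.
xenon — 2 vowels, hence No match.
canyon — 2 vowels, hence No match.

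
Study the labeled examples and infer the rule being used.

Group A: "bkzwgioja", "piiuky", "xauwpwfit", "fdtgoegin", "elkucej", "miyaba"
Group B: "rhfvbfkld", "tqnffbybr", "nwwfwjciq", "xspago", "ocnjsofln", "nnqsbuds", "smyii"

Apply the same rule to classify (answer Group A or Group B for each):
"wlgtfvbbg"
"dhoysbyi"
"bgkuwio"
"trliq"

Group B, Group B, Group A, Group B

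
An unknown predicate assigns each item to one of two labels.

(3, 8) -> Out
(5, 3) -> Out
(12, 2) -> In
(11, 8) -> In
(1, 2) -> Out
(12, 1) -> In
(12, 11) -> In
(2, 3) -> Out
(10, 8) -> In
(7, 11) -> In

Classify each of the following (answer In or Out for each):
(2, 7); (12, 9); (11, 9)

Out, In, In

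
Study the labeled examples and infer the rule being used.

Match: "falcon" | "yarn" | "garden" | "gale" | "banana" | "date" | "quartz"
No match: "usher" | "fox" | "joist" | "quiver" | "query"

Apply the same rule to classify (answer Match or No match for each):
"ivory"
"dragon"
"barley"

No match, Match, Match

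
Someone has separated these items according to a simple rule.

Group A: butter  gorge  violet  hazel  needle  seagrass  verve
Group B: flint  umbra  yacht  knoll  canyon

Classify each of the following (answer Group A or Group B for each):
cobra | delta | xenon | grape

One predicate separates the groups cleanly: contains 'e'.

Group B, Group A, Group A, Group A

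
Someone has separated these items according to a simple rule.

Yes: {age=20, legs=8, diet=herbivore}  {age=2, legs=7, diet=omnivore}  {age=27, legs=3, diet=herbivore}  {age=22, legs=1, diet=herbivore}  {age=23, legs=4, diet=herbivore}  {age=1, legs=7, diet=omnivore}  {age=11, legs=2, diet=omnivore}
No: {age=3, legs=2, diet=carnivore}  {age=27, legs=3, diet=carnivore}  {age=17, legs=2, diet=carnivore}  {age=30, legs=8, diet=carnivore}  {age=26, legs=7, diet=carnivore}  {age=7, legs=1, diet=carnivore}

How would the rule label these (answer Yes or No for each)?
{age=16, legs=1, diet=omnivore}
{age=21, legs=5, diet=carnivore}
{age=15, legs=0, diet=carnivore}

Yes, No, No

The common property of the 'Yes' items is: diet is not carnivore. No 'No' item has it.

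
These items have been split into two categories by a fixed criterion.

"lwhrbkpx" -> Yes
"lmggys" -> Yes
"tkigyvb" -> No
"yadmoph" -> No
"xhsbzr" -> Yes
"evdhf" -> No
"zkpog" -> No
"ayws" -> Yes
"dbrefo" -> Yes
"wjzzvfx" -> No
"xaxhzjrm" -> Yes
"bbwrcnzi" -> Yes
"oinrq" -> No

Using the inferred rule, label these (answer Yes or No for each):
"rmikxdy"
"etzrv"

Rule: even length. This holds for each 'Yes' example and fails for each 'No' one.
"rmikxdy": length 7, doesn't qualify → No.
"etzrv": length 5, doesn't qualify → No.

No, No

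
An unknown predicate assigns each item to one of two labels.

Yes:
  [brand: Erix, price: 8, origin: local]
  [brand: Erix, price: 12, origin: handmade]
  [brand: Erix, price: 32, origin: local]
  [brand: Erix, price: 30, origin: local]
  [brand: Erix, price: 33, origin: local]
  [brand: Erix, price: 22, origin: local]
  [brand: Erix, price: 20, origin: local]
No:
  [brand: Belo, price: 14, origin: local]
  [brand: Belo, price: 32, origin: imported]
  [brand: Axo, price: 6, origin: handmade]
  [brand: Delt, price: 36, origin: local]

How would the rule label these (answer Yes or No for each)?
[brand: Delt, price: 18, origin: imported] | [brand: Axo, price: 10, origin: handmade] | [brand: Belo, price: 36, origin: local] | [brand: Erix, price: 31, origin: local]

One predicate separates the groups cleanly: brand is Erix.
[brand: Delt, price: 18, origin: imported]: No (brand is Delt). [brand: Axo, price: 10, origin: handmade]: No (brand is Axo). [brand: Belo, price: 36, origin: local]: No (brand is Belo). [brand: Erix, price: 31, origin: local]: Yes (brand is Erix).

No, No, No, Yes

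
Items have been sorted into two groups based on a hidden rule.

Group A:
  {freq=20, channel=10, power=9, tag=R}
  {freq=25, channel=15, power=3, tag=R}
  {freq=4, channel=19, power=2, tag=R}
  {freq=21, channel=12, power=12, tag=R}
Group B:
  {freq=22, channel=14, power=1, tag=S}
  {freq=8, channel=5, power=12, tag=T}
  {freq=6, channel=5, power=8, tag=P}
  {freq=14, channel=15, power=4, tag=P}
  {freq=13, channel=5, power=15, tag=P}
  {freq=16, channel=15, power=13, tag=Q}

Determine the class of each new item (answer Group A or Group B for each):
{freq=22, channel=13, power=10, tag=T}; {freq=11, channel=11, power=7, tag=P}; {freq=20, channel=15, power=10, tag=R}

Group B, Group B, Group A

The pattern is that an item is 'Group A' exactly when: tag is R.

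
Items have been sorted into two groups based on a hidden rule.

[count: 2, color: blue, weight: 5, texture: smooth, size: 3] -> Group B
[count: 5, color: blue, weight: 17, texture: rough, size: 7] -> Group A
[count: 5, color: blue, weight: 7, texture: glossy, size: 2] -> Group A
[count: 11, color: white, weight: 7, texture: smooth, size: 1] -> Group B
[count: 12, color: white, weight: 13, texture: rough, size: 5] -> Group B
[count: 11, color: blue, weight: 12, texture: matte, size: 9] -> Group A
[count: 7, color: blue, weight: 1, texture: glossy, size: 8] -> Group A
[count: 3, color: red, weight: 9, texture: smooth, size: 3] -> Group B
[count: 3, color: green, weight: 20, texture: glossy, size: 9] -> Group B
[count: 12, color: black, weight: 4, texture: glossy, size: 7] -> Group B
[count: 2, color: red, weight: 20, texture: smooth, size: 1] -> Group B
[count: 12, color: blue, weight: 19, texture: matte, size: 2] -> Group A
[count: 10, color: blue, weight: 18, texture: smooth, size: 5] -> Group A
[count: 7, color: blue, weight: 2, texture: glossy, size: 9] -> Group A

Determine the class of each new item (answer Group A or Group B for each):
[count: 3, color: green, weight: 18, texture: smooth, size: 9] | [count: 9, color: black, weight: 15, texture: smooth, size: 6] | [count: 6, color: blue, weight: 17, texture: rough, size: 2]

The pattern is that an item is 'Group A' exactly when: color is blue AND count ≥ 3.

Group B, Group B, Group A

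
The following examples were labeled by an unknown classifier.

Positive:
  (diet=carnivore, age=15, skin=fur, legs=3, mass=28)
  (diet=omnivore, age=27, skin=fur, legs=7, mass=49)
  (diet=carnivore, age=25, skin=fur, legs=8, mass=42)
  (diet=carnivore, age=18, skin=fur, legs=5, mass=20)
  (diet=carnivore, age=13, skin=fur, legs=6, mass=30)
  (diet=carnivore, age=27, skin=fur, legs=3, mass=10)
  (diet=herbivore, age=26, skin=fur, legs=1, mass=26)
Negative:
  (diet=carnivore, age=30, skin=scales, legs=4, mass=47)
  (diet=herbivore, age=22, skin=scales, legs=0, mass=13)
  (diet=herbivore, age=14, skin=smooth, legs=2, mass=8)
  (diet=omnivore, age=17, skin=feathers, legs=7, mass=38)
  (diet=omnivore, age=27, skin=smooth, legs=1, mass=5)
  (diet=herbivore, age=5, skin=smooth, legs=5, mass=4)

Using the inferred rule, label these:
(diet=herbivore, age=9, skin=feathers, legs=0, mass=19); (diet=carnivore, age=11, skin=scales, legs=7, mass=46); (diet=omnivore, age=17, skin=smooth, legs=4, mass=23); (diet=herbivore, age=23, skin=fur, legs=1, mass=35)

The common property of the 'Positive' items is: skin is fur. No 'Negative' item has it.
Negative: (diet=herbivore, age=9, skin=feathers, legs=0, mass=19), since skin is feathers. Negative: (diet=carnivore, age=11, skin=scales, legs=7, mass=46), since skin is scales. Negative: (diet=omnivore, age=17, skin=smooth, legs=4, mass=23), since skin is smooth. Positive: (diet=herbivore, age=23, skin=fur, legs=1, mass=35), since skin is fur.

Negative, Negative, Negative, Positive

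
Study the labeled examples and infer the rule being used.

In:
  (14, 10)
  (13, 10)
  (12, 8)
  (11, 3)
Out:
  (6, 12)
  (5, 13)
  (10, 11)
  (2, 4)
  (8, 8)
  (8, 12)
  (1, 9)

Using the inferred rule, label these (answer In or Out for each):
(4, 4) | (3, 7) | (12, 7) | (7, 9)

Rule: first > second. This holds for each 'In' example and fails for each 'Out' one.
(4, 4) → 4 = 4 → Out.
(3, 7) → 3 < 7 → Out.
(12, 7) → 12 > 7 → In.
(7, 9) → 7 < 9 → Out.

Out, Out, In, Out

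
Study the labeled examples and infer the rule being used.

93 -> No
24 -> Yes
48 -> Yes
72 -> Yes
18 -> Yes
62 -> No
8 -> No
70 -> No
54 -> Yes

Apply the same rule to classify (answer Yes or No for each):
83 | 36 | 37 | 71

No, Yes, No, No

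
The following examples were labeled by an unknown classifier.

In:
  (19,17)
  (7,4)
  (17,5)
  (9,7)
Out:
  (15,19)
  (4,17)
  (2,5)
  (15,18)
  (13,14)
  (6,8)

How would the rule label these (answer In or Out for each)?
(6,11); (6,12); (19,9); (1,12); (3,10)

Rule: first > second. This holds for each 'In' example and fails for each 'Out' one.
(6,11): 6 < 11, does not satisfy this → Out. (6,12): 6 < 12, does not satisfy this → Out. (19,9): 19 > 9, has this property → In. (1,12): 1 < 12, does not satisfy this → Out. (3,10): 3 < 10, does not satisfy this → Out.

Out, Out, In, Out, Out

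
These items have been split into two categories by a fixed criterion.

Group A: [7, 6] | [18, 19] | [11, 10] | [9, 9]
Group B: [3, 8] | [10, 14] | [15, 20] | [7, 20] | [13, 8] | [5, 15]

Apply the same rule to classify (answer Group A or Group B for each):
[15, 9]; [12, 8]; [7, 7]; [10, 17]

Group B, Group B, Group A, Group B

The classifier is using: |first − second| ≤ 1.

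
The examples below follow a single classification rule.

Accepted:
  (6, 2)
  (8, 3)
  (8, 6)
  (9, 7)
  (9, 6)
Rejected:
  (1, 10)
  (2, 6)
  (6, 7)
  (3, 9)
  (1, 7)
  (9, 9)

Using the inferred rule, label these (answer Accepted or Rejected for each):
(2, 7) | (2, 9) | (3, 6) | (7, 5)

All 'Accepted' examples share one property — first > second — and every 'Rejected' example lacks it.
Rejected: (2, 7), since 2 < 7. Rejected: (2, 9), since 2 < 9. Rejected: (3, 6), since 3 < 6. Accepted: (7, 5), since 7 > 5.

Rejected, Rejected, Rejected, Accepted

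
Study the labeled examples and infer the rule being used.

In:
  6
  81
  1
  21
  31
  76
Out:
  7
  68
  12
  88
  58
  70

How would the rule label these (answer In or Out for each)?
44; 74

Out, Out

Every 'In' example satisfies: ≡ 1 (mod 5). None of the 'Out' examples do.
44: 44 mod 5 = 4, does not satisfy this → Out.
74: 74 mod 5 = 4, does not satisfy this → Out.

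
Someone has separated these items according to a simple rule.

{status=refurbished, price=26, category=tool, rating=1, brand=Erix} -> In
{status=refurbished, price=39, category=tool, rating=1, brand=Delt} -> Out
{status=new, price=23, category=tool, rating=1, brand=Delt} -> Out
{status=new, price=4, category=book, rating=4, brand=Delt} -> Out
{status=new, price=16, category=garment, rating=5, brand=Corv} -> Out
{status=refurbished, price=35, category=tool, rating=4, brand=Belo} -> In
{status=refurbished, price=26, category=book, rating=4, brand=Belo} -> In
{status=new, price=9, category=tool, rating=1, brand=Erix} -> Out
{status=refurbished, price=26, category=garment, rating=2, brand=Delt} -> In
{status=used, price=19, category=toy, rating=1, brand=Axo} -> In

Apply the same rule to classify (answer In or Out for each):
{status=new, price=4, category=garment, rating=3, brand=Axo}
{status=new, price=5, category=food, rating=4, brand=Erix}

One predicate separates the groups cleanly: status is not new AND price ≤ 35.

Out, Out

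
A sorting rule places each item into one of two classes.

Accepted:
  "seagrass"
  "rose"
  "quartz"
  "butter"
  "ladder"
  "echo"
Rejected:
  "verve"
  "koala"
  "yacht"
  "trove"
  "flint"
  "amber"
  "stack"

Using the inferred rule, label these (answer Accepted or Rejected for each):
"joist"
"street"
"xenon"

Rejected, Accepted, Rejected

'Accepted' ⟺ even length.
"joist" → length 5 → Rejected. "street" → length 6 → Accepted. "xenon" → length 5 → Rejected.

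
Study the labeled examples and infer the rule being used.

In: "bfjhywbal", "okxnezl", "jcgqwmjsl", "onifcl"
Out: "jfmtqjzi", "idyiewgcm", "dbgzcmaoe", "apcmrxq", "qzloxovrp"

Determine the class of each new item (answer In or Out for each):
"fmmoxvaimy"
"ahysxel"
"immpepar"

'In' ⟺ ends with 'l'.
"fmmoxvaimy" — ends with 'y', hence Out. "ahysxel" — ends with 'l', hence In. "immpepar" — ends with 'r', hence Out.

Out, In, Out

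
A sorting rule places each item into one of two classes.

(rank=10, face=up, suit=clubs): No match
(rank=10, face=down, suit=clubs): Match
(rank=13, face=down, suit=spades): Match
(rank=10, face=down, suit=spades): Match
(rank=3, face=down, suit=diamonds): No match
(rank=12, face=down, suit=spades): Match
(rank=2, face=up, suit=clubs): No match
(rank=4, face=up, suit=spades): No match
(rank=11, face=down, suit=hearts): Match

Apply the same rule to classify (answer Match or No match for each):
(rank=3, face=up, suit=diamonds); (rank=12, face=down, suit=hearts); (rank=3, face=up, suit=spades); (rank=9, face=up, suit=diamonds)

No match, Match, No match, No match

'Match' ⟺ face is down AND rank ≥ 4.
(rank=3, face=up, suit=diamonds): face is up, rank = 3, lacks this property → No match.
(rank=12, face=down, suit=hearts): face is down, rank = 12, satisfies this → Match.
(rank=3, face=up, suit=spades): face is up, rank = 3, lacks this property → No match.
(rank=9, face=up, suit=diamonds): face is up, rank = 9, lacks this property → No match.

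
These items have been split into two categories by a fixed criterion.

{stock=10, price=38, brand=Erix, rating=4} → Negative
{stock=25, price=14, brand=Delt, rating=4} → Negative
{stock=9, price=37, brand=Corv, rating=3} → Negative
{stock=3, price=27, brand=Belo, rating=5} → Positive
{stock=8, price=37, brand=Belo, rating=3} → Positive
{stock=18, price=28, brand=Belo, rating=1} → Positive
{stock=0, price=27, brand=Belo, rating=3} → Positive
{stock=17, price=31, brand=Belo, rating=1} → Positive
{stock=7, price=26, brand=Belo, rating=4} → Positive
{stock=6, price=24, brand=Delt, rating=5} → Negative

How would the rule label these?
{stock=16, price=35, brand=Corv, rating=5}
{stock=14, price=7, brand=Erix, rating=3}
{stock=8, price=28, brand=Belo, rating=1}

Negative, Negative, Positive

The simplest hypothesis consistent with all the labels is: brand is Belo.
{stock=16, price=35, brand=Corv, rating=5}: brand is Corv — doesn't qualify, so Negative.
{stock=14, price=7, brand=Erix, rating=3}: brand is Erix — doesn't qualify, so Negative.
{stock=8, price=28, brand=Belo, rating=1}: brand is Belo — satisfies this, so Positive.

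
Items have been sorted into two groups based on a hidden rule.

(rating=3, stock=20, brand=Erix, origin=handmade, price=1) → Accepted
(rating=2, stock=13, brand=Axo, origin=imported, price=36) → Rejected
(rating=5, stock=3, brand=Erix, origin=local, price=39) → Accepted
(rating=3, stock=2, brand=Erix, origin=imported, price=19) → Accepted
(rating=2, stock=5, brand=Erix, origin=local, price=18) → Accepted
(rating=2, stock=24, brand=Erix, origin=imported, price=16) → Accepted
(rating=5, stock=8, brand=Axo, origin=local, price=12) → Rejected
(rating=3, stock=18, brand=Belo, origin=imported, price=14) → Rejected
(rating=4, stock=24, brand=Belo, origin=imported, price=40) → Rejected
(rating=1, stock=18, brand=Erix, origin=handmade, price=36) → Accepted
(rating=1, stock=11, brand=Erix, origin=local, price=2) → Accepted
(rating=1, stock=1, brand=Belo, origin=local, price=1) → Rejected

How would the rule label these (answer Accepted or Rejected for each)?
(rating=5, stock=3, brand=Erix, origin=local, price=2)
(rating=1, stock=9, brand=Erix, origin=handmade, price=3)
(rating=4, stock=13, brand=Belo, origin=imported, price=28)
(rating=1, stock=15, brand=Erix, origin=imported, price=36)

Comparing the two groups points to one rule — brand is Erix.
(rating=5, stock=3, brand=Erix, origin=local, price=2): Accepted (brand is Erix).
(rating=1, stock=9, brand=Erix, origin=handmade, price=3): Accepted (brand is Erix).
(rating=4, stock=13, brand=Belo, origin=imported, price=28): Rejected (brand is Belo).
(rating=1, stock=15, brand=Erix, origin=imported, price=36): Accepted (brand is Erix).

Accepted, Accepted, Rejected, Accepted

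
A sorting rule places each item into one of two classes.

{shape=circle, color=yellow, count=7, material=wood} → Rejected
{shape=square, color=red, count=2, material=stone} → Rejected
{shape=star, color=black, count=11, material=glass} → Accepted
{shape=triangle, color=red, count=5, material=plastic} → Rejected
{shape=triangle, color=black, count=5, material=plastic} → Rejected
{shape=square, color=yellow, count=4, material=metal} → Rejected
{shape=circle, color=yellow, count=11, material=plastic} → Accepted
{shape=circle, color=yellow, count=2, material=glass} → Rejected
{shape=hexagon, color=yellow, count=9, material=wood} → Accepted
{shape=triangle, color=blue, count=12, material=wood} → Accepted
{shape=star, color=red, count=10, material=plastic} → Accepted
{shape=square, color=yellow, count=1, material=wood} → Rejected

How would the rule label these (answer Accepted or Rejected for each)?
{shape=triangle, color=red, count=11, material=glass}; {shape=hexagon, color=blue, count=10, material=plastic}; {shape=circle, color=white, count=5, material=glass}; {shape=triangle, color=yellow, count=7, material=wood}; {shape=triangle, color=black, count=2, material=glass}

One predicate separates the groups cleanly: count ≥ 9.
{shape=triangle, color=red, count=11, material=glass} → count = 11 → Accepted.
{shape=hexagon, color=blue, count=10, material=plastic} → count = 10 → Accepted.
{shape=circle, color=white, count=5, material=glass} → count = 5 → Rejected.
{shape=triangle, color=yellow, count=7, material=wood} → count = 7 → Rejected.
{shape=triangle, color=black, count=2, material=glass} → count = 2 → Rejected.

Accepted, Accepted, Rejected, Rejected, Rejected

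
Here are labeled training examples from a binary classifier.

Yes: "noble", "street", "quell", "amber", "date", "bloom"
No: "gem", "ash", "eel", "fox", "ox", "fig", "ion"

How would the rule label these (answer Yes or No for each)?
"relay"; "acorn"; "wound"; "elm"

One predicate separates the groups cleanly: length ≥ 4.
"relay": length 5 — meets the rule, so Yes.
"acorn": length 5 — meets the rule, so Yes.
"wound": length 5 — meets the rule, so Yes.
"elm": length 3 — doesn't match, so No.

Yes, Yes, Yes, No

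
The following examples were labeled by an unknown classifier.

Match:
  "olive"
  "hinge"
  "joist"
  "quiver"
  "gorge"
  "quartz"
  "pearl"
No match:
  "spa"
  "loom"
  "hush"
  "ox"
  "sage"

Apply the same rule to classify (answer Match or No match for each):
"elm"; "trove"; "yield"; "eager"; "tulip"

All 'Match' examples share one property — length ≥ 5 — and every 'No match' example lacks it.
"elm": length 3 — fails this test, so No match.
"trove": length 5 — satisfies this, so Match.
"yield": length 5 — satisfies this, so Match.
"eager": length 5 — satisfies this, so Match.
"tulip": length 5 — satisfies this, so Match.

No match, Match, Match, Match, Match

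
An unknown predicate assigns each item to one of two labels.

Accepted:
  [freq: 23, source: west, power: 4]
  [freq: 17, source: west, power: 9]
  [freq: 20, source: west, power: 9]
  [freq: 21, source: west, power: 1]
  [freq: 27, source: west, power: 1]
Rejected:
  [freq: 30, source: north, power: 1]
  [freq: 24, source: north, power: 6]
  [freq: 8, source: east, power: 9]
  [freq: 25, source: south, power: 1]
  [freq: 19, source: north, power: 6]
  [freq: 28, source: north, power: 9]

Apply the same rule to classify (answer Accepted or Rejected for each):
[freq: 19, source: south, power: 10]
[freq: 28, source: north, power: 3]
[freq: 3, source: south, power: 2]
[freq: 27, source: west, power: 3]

Rejected, Rejected, Rejected, Accepted

Rule: source is west. This holds for each 'Accepted' example and fails for each 'Rejected' one.
Rejected: [freq: 19, source: south, power: 10], since source is south.
Rejected: [freq: 28, source: north, power: 3], since source is north.
Rejected: [freq: 3, source: south, power: 2], since source is south.
Accepted: [freq: 27, source: west, power: 3], since source is west.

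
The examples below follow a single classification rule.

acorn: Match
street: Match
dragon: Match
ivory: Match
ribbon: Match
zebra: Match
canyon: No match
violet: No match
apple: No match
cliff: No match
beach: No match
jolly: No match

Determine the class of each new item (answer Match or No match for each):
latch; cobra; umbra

Comparing the two groups points to one rule — contains 'r'.
latch: no 'r', fails the rule → No match. cobra: has 'r', fits → Match. umbra: has 'r', fits → Match.

No match, Match, Match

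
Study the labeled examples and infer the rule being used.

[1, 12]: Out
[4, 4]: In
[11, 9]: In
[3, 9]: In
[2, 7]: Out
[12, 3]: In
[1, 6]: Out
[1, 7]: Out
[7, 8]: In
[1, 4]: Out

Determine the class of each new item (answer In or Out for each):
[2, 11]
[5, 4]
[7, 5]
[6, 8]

Out, In, In, In

The rule appears to be: first ≥ 3.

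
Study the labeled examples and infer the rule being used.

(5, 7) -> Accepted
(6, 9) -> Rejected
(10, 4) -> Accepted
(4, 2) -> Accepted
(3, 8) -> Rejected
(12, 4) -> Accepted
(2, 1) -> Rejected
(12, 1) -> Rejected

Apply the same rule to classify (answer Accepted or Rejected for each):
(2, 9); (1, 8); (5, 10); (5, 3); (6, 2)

Rejected, Rejected, Rejected, Accepted, Accepted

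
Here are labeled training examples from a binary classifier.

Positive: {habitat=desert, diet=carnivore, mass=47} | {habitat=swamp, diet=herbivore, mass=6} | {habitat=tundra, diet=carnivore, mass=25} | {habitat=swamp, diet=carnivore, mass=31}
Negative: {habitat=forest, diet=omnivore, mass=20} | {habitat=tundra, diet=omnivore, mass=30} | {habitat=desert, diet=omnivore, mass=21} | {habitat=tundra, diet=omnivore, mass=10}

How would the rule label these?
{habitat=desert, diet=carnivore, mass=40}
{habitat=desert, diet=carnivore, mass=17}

The classifier is using: diet is not omnivore.
{habitat=desert, diet=carnivore, mass=40}: diet is carnivore, matches → Positive. {habitat=desert, diet=carnivore, mass=17}: diet is carnivore, matches → Positive.

Positive, Positive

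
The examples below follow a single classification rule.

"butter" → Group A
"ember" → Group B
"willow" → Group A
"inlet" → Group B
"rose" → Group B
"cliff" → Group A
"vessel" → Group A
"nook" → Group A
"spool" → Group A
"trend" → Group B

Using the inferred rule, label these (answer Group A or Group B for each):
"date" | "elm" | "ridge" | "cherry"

Group B, Group B, Group B, Group A

The classifier is using: has a double letter.
"date": no doubled letter — does not pass, so Group B. "elm": no doubled letter — does not pass, so Group B. "ridge": no doubled letter — does not pass, so Group B. "cherry": 'rr' doubled — checks out, so Group A.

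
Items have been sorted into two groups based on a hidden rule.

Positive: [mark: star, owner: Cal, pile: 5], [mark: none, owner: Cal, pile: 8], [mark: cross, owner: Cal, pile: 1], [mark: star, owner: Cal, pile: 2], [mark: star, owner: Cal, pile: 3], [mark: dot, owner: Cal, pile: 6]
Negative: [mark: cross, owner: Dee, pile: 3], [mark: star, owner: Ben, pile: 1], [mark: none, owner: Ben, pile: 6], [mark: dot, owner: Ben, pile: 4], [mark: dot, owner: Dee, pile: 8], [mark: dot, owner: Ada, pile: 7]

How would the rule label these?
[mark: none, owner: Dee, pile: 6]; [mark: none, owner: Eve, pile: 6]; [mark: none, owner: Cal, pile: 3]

Rule: owner is Cal. This holds for each 'Positive' example and fails for each 'Negative' one.
[mark: none, owner: Dee, pile: 6] — owner is Dee, hence Negative. [mark: none, owner: Eve, pile: 6] — owner is Eve, hence Negative. [mark: none, owner: Cal, pile: 3] — owner is Cal, hence Positive.

Negative, Negative, Positive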